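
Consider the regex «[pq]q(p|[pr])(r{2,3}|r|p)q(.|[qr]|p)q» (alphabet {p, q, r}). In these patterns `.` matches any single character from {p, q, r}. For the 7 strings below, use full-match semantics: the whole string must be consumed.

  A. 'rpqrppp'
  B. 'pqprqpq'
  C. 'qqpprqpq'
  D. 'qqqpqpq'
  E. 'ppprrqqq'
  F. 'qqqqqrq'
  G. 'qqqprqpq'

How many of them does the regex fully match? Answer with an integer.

A → no match — must end with 'q'
B → match
C → no match
D → no match
E → no match
F → no match
G → no match
Total matched: 1

1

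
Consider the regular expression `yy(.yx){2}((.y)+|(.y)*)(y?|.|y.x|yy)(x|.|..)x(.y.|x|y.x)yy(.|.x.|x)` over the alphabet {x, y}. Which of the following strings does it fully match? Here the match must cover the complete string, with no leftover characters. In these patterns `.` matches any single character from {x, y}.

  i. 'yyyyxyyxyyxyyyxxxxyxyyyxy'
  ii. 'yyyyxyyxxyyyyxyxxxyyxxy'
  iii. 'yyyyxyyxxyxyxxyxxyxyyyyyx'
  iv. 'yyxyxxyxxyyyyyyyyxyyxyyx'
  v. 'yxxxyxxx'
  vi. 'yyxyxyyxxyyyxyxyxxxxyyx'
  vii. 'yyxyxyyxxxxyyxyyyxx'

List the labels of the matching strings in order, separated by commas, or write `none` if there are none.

i → match
ii → no match
iii → no match
iv → match
v → no match — must start with 'yy'
vi → match
vii → match

i, iv, vi, vii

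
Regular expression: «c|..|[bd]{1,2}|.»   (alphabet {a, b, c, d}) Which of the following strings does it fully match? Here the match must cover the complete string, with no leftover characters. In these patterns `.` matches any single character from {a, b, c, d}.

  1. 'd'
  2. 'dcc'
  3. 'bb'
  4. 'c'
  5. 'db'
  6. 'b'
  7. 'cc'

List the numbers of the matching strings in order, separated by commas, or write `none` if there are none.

1 → match
2 → no match
3 → match
4 → match
5 → match
6 → match
7 → match

1, 3, 4, 5, 6, 7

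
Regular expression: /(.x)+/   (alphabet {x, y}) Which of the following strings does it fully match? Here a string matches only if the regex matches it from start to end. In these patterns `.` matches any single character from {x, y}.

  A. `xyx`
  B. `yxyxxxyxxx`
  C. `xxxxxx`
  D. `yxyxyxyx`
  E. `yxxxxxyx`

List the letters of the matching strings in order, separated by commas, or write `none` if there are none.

A → no match
B → match
C → match
D → match
E → match

B, C, D, E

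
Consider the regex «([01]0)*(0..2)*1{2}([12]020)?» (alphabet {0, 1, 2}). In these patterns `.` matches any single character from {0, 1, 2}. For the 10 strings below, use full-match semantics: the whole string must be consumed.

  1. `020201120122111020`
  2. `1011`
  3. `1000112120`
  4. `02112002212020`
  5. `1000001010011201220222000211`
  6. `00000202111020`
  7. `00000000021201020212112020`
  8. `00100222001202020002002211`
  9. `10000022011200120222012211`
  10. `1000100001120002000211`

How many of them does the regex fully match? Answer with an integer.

1 → match
2. `1011` → match
3. `1000112120` → no match
4 → no match
5 → match
6 → match
7 → match
8 → match
9 → match
10 → match
Total matched: 8

8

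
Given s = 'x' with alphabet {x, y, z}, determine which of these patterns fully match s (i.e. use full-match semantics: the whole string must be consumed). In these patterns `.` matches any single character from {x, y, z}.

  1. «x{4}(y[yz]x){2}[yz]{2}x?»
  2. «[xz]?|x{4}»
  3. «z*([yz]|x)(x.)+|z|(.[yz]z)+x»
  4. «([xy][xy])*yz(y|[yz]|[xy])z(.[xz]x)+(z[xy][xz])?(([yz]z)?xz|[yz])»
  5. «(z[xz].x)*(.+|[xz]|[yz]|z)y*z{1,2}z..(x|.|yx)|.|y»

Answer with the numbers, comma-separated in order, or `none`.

1 → no match
2 → match
3 → no match
4 → no match
5 → match

2, 5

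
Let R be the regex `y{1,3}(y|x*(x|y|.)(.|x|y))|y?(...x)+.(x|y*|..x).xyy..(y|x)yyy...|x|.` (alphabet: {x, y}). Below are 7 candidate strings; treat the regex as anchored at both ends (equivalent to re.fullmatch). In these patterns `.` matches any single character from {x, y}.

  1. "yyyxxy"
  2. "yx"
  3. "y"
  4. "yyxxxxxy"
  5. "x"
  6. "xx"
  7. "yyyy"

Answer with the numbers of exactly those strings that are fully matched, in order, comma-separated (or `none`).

1 → match
2 → no match
3 → match
4 → match
5 → match
6 → no match
7 → match

1, 3, 4, 5, 7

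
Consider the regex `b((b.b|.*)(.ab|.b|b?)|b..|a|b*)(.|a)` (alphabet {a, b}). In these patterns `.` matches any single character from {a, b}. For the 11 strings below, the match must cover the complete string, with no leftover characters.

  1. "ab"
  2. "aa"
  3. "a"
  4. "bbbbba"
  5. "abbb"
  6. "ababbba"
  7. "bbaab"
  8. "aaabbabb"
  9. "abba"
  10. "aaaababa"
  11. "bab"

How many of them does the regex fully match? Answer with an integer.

1 → no match — must start with "b"
2 → no match — must start with "b"
3 → no match — must start with "b"
4 → match
5 → no match — must start with "b"
6 → no match — must start with "b"
7 → match
8 → no match — must start with "b"
9 → no match — must start with "b"
10 → no match — must start with "b"
11 → match
Total matched: 3

3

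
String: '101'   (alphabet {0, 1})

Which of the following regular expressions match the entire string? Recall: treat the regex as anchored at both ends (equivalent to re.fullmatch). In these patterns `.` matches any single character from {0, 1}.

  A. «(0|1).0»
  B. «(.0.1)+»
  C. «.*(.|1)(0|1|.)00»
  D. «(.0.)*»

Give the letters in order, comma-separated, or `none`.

A → no match — must end with '0'
B → no match
C → no match — must end with '00'
D → match

D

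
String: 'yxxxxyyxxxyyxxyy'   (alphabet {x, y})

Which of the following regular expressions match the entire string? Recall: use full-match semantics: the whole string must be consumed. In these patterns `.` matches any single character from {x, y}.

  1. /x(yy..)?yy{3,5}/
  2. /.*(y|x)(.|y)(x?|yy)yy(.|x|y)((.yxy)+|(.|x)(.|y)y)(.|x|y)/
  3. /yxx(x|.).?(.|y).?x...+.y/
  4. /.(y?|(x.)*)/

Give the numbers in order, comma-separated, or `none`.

1 → no match — must start with 'x'
2 → no match
3 → match
4 → no match

3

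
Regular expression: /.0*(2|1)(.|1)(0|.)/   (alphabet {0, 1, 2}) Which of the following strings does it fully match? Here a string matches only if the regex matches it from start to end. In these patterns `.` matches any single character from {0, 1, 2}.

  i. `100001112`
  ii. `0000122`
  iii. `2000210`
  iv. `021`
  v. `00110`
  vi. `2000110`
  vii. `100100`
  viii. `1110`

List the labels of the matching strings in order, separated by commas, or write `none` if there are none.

ii, iii, v, vi, vii, viii

i. `100001112` → no match
ii. `0000122` → match
iii. `2000210` → match
iv. `021` → no match
v. `00110` → match
vi. `2000110` → match
vii. `100100` → match
viii. `1110` → match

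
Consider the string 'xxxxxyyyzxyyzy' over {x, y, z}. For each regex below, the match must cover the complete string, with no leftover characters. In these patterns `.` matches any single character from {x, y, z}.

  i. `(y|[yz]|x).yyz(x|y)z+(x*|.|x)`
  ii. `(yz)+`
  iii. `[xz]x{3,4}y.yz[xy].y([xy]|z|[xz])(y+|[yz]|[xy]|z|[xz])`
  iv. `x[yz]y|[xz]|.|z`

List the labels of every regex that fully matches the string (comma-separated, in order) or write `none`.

iii

i → no match
ii → no match — must start with 'yz'
iii → match
iv → no match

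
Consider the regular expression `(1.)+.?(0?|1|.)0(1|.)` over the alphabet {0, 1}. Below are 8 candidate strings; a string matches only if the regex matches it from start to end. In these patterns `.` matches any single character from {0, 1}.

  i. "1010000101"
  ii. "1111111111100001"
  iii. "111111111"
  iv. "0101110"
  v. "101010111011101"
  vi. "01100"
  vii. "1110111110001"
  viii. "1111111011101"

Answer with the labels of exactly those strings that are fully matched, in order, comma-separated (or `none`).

ii, v, vii, viii

i. "1010000101" → no match
ii → match
iii. "111111111" → no match
iv. "0101110" → no match — must start with "1"
v → match
vi. "01100" → no match — must start with "1"
vii → match
viii → match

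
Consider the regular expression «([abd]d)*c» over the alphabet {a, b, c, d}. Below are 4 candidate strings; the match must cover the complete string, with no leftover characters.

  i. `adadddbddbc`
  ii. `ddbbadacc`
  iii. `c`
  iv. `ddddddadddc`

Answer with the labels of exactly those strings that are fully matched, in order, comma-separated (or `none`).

i. `adadddbddbc` → no match
ii. `ddbbadacc` → no match
iii. `c` → match
iv. `ddddddadddc` → match

iii, iv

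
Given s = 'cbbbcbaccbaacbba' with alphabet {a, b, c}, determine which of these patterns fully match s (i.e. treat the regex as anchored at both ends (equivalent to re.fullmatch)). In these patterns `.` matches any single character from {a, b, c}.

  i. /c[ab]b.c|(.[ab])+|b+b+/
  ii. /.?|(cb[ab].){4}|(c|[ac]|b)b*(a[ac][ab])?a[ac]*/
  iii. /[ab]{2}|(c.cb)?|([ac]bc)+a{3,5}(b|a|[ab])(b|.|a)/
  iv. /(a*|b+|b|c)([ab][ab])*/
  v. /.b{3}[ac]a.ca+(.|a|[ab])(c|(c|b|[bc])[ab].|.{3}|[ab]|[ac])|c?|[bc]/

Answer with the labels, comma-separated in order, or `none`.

i → no match
ii → match
iii → no match
iv → no match
v → no match

ii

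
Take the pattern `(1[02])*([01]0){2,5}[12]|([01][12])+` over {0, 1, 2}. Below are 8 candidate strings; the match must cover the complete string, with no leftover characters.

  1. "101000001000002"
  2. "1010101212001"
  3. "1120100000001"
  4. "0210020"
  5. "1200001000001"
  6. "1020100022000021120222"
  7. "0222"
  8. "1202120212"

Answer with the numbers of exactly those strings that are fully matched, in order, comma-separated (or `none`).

1 → match
2 → no match
3 → no match
4 → no match
5 → match
6 → no match
7 → no match
8 → match

1, 5, 8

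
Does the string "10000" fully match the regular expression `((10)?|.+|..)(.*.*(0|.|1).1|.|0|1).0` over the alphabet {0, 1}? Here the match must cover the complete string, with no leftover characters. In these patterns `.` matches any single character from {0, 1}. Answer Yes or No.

Yes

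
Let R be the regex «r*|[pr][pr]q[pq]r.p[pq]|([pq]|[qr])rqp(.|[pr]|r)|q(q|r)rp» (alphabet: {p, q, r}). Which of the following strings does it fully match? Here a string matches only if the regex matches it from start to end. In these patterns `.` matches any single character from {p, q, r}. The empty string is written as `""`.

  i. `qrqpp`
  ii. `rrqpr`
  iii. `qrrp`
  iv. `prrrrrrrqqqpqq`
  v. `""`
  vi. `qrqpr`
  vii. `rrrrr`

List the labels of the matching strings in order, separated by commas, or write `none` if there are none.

i → match
ii → match
iii → match
iv → no match
v → match
vi → match
vii → match

i, ii, iii, v, vi, vii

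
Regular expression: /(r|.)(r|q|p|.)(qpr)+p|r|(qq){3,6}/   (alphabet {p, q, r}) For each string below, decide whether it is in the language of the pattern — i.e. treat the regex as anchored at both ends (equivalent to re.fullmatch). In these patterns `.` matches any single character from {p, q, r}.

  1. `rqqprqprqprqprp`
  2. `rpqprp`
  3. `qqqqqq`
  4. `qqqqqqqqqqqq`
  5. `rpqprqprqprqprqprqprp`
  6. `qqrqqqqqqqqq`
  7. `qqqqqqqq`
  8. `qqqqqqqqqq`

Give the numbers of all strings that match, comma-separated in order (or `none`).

1 → match
2 → match
3 → match
4 → match
5 → match
6 → no match
7 → match
8 → match

1, 2, 3, 4, 5, 7, 8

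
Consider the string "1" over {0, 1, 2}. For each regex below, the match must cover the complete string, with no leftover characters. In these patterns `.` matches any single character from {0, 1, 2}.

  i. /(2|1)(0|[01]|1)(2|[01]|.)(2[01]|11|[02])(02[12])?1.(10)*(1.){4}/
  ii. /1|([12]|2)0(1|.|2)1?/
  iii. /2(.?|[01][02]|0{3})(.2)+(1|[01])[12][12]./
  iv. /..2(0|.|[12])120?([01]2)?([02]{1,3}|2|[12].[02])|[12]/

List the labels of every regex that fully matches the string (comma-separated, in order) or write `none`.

i → no match
ii → match
iii → no match — must start with "2"
iv → match

ii, iv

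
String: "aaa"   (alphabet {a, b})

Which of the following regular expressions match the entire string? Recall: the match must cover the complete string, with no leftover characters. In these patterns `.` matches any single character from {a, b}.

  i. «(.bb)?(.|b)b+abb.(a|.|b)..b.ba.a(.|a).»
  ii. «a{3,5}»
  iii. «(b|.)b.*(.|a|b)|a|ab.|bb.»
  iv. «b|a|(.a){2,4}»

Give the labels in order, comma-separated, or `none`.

ii

i → no match
ii → match
iii → no match
iv → no match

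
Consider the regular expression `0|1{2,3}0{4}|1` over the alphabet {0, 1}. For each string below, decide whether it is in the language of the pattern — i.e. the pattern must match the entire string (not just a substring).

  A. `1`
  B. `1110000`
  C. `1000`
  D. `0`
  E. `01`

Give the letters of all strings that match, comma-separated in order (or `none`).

A. `1` → match
B. `1110000` → match
C. `1000` → no match
D. `0` → match
E. `01` → no match

A, B, D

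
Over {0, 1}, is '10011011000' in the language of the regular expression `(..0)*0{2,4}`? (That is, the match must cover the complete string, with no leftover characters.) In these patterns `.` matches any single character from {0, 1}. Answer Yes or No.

Yes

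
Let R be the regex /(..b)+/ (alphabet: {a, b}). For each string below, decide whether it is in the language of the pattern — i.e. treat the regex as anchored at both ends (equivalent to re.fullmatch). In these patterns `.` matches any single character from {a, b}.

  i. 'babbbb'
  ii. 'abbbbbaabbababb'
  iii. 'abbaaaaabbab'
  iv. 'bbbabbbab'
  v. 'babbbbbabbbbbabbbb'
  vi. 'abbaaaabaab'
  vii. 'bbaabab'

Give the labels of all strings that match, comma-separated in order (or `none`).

i → match
ii → match
iii → no match
iv → match
v → match
vi → no match
vii → no match

i, ii, iv, v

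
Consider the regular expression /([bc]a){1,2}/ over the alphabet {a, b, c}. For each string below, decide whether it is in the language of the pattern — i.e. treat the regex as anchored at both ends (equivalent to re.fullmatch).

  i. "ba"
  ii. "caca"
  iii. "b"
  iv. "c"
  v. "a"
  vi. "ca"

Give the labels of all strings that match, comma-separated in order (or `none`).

i, ii, vi

i → match
ii → match
iii → no match — must end with "a"
iv → no match — must end with "a"
v → no match
vi → match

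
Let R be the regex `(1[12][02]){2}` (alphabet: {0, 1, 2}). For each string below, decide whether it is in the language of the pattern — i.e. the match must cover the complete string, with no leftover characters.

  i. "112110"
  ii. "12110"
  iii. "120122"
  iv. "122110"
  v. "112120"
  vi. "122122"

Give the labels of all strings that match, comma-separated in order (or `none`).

i → match
ii → no match
iii → match
iv → match
v → match
vi → match

i, iii, iv, v, vi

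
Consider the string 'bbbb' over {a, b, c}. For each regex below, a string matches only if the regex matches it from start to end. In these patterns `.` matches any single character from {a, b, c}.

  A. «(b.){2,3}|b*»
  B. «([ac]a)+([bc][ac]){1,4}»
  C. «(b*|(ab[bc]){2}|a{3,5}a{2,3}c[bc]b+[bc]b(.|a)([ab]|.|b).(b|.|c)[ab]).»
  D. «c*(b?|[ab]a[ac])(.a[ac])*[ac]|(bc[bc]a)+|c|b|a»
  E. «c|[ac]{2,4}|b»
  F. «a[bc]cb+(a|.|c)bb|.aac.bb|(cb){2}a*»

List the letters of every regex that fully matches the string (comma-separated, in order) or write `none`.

A → match
B → no match
C → match
D → no match
E → no match
F → no match

A, C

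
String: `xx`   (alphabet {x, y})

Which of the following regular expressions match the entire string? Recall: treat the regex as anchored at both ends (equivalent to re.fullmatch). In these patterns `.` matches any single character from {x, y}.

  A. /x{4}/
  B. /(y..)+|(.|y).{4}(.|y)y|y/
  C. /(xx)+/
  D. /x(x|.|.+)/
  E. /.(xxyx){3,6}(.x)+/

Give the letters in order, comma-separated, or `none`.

A → no match
B → no match
C → match
D → match
E → no match

C, D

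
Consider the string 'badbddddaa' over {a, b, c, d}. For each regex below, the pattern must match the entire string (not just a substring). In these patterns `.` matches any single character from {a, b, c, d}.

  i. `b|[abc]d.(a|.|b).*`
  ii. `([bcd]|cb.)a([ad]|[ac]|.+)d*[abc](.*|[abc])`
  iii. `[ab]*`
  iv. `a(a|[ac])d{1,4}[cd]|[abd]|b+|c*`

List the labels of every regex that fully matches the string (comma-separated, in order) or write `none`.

i → no match
ii → match
iii → no match
iv → no match

ii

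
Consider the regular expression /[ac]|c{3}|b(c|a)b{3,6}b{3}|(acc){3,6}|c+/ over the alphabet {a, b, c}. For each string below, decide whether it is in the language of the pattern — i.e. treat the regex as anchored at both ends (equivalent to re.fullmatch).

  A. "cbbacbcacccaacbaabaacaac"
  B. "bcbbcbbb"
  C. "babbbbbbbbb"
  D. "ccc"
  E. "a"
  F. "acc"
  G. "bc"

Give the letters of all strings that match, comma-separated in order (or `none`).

C, D, E

A → no match
B → no match
C → match
D → match
E → match
F → no match
G → no match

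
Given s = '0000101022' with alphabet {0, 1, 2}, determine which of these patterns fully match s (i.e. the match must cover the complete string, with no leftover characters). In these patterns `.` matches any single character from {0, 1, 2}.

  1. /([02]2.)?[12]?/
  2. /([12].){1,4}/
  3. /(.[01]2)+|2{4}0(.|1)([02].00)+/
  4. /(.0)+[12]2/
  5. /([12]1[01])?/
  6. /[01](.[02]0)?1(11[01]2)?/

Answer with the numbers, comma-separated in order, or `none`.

4

1 → no match
2 → no match
3 → no match
4 → match
5 → no match
6 → no match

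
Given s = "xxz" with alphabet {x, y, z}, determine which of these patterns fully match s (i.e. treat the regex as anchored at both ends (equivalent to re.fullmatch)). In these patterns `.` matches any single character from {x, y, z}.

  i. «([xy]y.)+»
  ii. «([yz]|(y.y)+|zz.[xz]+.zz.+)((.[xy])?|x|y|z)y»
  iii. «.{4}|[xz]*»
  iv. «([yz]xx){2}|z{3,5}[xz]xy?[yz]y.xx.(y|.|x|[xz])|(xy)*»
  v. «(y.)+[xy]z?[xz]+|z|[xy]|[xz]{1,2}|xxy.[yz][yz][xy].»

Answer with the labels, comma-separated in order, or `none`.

iii

i → no match
ii → no match — must end with "y"
iii → match
iv → no match
v → no match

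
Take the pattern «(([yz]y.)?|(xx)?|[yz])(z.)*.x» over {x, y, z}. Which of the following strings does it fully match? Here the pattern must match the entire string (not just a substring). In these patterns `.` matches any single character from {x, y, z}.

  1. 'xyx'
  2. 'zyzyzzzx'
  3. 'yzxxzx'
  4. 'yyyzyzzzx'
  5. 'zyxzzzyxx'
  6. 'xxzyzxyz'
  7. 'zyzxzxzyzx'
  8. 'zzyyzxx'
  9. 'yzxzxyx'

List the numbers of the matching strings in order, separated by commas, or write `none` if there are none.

2, 4, 5, 7, 9

1 → no match
2 → match
3 → no match
4 → match
5 → match
6 → no match — must end with 'x'
7 → match
8 → no match
9 → match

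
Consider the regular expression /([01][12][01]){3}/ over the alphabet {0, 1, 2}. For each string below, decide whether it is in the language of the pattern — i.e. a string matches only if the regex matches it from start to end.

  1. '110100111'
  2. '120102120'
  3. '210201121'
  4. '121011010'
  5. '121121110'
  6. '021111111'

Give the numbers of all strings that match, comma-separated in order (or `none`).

1 → no match
2 → no match
3 → no match
4 → match
5 → match
6 → match

4, 5, 6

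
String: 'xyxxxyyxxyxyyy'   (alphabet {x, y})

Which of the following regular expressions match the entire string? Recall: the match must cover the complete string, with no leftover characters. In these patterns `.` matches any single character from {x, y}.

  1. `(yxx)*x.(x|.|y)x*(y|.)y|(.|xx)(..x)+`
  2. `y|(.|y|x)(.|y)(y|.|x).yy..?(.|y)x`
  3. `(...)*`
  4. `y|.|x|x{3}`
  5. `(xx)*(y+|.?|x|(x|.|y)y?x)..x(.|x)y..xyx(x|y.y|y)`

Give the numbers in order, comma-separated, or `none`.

5

1 → no match
2 → no match
3 → no match
4 → no match
5 → match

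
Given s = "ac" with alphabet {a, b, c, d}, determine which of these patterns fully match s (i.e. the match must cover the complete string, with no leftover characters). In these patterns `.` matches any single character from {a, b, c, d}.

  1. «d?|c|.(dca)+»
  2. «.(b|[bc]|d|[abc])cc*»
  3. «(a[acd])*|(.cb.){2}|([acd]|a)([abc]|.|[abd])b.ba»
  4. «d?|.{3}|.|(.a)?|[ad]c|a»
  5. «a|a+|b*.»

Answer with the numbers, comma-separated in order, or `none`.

1 → no match
2 → no match
3 → match
4 → match
5 → no match

3, 4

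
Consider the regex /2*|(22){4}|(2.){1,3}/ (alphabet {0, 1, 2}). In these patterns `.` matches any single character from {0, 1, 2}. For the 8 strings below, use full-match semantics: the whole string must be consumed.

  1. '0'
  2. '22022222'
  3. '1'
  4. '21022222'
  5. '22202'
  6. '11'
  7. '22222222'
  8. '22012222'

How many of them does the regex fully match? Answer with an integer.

1

1 → no match
2 → no match
3 → no match
4 → no match
5 → no match
6 → no match
7 → match
8 → no match
Total matched: 1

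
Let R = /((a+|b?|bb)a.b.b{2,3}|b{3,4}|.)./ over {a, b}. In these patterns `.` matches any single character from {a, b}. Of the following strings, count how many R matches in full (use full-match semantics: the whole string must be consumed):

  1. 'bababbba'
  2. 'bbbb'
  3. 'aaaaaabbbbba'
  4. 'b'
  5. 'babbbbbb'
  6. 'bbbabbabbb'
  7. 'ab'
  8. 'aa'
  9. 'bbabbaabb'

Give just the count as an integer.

5

1 → no match
2 → match
3 → match
4 → no match
5 → match
6 → no match
7 → match
8 → match
9 → no match
Total matched: 5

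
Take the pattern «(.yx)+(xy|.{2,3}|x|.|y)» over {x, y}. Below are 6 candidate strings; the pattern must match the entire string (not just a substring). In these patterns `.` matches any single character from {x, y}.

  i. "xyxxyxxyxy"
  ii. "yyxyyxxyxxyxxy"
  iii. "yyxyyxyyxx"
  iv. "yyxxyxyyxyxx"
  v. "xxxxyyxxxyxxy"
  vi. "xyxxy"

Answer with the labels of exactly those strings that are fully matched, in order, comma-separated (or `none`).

i, ii, iii, iv, vi

i. "xyxxyxxyxy" → match
ii → match
iii. "yyxyyxyyxx" → match
iv. "yyxxyxyyxyxx" → match
v → no match
vi. "xyxxy" → match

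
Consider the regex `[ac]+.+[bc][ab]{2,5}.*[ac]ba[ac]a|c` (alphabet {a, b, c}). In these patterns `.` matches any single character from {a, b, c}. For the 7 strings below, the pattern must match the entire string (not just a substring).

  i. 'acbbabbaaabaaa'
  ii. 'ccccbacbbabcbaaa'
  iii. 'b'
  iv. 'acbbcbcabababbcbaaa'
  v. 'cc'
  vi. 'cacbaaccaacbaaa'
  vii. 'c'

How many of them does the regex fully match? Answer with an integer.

i → match
ii → match
iii → no match
iv → match
v → no match
vi → match
vii → match
Total matched: 5

5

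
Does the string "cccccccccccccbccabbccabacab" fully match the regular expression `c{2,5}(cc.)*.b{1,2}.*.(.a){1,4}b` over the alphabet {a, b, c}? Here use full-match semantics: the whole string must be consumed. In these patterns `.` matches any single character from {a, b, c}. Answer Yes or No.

Yes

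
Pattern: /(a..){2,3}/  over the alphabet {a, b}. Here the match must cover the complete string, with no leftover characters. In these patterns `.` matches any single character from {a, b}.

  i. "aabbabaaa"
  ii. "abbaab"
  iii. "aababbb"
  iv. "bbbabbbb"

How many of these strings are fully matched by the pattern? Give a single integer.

i → no match
ii → match
iii → no match
iv → no match — must start with "a"
Total matched: 1

1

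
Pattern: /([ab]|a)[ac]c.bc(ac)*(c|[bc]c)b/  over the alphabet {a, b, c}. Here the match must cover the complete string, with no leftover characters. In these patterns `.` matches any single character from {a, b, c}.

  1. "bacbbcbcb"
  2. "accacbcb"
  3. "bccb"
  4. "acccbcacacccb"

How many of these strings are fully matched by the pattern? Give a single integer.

1 → match
2 → no match
3 → no match
4 → match
Total matched: 2

2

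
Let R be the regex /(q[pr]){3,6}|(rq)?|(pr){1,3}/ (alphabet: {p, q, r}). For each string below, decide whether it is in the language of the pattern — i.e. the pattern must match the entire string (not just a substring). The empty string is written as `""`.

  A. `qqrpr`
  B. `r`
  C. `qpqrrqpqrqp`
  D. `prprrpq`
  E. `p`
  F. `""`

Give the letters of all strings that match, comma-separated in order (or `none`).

A → no match
B → no match
C → no match
D → no match
E → no match
F → match

F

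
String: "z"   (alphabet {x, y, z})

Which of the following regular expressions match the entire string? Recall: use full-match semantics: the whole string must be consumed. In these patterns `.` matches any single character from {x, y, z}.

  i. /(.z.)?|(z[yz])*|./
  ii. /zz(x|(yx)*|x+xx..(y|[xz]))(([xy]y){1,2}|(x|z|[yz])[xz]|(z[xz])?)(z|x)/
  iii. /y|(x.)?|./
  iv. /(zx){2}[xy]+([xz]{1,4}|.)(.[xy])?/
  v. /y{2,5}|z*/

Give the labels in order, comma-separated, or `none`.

i, iii, v

i → match
ii → no match — must start with "zz"
iii → match
iv → no match — must start with "zx"
v → match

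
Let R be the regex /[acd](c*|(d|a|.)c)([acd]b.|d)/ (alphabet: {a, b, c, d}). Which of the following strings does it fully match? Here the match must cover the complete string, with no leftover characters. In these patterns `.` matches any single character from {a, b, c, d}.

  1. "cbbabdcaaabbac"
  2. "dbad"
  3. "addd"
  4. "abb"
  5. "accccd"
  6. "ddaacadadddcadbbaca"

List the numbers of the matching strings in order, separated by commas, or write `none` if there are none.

1 → no match
2 → no match
3 → no match
4 → no match
5 → match
6 → no match

5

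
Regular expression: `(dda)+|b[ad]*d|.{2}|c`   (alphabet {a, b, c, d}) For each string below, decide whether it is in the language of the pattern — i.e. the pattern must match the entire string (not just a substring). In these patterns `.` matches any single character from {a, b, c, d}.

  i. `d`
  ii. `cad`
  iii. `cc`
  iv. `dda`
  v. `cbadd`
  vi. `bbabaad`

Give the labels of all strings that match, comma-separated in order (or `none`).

i → no match
ii → no match
iii → match
iv → match
v → no match
vi → no match

iii, iv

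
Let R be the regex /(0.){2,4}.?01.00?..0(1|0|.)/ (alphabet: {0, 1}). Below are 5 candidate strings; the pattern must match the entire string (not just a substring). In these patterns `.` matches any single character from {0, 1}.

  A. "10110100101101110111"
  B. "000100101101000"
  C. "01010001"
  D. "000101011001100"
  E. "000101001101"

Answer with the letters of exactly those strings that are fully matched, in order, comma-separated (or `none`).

B, D, E

A → no match — must start with "0"
B → match
C → no match
D → match
E → match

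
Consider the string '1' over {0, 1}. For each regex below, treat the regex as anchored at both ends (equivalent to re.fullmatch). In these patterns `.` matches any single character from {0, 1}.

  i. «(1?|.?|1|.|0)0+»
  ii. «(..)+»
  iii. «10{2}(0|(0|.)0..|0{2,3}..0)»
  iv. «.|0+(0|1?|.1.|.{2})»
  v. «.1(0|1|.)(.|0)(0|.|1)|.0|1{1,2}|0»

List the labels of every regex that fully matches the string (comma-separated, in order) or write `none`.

iv, v

i → no match — must end with '0'
ii → no match
iii → no match — must start with '10'
iv → match
v → match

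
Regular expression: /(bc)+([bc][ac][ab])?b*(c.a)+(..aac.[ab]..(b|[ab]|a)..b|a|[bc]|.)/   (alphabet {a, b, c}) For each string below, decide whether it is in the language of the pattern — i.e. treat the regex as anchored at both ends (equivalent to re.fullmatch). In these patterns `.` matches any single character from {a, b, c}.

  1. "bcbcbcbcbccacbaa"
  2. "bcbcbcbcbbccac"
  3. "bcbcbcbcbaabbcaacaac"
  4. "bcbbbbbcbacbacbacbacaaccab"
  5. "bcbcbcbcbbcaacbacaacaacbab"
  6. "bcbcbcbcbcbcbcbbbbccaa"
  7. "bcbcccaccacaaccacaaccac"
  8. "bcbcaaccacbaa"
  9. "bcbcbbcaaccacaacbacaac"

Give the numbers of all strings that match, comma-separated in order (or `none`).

1 → match
2 → match
3 → match
4 → match
5 → match
6 → match
7 → match
8 → match
9 → match

1, 2, 3, 4, 5, 6, 7, 8, 9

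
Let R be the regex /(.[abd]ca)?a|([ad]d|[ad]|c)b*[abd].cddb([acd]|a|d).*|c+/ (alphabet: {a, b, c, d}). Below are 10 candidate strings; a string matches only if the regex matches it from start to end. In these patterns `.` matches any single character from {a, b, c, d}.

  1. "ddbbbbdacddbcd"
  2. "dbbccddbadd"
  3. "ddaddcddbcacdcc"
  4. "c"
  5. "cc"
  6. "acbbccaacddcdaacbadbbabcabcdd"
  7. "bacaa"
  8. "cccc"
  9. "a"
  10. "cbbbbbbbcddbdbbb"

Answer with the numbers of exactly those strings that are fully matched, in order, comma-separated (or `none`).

1, 2, 4, 5, 7, 8, 9, 10

1 → match
2 → match
3 → no match
4 → match
5 → match
6 → no match
7 → match
8 → match
9 → match
10 → match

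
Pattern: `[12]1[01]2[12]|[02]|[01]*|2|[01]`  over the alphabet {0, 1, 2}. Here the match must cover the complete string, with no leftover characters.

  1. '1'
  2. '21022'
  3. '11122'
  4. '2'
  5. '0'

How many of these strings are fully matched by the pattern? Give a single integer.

1 → match
2 → match
3 → match
4 → match
5 → match
Total matched: 5

5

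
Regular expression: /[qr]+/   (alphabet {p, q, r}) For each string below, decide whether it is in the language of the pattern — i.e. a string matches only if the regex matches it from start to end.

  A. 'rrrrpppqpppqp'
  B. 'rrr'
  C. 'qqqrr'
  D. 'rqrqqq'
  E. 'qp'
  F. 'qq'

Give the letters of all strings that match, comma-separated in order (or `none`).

B, C, D, F

A → no match
B. 'rrr' → match
C. 'qqqrr' → match
D. 'rqrqqq' → match
E. 'qp' → no match
F. 'qq' → match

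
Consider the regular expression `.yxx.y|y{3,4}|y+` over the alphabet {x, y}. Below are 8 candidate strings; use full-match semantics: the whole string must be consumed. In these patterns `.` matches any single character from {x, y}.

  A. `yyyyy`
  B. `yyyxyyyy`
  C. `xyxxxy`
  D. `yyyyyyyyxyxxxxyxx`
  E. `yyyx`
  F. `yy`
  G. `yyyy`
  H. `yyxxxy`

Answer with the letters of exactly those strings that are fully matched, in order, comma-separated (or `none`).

A, C, F, G, H

A → match
B → no match
C → match
D → no match — must end with `y`
E → no match — must end with `y`
F → match
G → match
H → match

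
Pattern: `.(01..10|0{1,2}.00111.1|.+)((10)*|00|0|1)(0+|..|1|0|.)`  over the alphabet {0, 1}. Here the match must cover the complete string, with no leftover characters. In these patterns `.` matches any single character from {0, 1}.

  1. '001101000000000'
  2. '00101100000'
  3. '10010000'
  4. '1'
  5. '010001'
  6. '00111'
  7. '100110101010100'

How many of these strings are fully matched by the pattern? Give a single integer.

6

1 → match
2 → match
3 → match
4 → no match
5 → match
6 → match
7 → match
Total matched: 6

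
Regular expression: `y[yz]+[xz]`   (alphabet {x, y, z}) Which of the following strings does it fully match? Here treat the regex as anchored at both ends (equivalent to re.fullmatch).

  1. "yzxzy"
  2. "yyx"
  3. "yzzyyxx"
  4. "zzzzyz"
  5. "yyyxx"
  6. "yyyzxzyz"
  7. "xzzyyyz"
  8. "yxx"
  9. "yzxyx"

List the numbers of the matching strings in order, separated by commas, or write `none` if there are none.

2

1 → no match
2 → match
3 → no match
4 → no match — must start with "y"
5 → no match
6 → no match
7 → no match — must start with "y"
8 → no match
9 → no match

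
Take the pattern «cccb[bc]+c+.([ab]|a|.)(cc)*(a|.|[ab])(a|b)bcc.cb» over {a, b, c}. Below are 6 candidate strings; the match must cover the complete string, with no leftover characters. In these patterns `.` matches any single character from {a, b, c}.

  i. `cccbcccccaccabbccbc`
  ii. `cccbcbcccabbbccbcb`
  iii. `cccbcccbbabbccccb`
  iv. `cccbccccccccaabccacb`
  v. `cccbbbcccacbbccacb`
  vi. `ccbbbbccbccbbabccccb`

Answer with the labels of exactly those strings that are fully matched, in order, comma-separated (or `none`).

i → no match — must end with `cb`
ii → match
iii → match
iv → match
v → match
vi → no match — must start with `cccb`

ii, iii, iv, v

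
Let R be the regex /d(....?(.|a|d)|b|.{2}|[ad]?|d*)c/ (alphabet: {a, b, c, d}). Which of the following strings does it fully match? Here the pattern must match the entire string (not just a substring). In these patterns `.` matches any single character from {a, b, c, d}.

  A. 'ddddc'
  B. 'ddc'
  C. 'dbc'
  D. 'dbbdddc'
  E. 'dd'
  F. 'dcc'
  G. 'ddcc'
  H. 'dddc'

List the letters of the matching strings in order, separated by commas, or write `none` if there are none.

A, B, C, D, G, H

A → match
B → match
C → match
D → match
E → no match — must end with 'c'
F → no match
G → match
H → match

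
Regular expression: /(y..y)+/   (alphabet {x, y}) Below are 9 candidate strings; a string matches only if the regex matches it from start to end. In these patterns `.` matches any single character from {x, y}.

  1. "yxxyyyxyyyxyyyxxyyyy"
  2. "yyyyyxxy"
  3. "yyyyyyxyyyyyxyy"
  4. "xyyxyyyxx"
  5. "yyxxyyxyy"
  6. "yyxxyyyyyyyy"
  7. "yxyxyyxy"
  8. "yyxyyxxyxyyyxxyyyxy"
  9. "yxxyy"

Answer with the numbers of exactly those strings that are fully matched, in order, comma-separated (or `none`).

2

1 → no match
2. "yyyyyxxy" → match
3 → no match
4. "xyyxyyyxx" → no match — must start with "y"
5. "yyxxyyxyy" → no match
6. "yyxxyyyyyyyy" → no match
7. "yxyxyyxy" → no match
8 → no match
9. "yxxyy" → no match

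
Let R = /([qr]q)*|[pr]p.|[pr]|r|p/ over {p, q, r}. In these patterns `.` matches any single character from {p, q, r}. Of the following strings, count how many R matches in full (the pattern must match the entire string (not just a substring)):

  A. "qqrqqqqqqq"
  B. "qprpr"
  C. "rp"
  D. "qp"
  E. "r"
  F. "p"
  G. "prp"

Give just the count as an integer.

A → match
B → no match
C → no match
D → no match
E → match
F → match
G → no match
Total matched: 3

3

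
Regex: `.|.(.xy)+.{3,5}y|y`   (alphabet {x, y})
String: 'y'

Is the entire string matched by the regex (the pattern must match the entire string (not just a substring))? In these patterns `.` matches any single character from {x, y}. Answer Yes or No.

Yes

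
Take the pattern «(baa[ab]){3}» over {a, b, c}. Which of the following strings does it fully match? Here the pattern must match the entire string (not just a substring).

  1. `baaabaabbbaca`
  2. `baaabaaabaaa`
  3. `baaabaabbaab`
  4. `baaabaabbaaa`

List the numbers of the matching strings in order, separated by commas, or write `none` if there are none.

2, 3, 4

1 → no match
2 → match
3 → match
4 → match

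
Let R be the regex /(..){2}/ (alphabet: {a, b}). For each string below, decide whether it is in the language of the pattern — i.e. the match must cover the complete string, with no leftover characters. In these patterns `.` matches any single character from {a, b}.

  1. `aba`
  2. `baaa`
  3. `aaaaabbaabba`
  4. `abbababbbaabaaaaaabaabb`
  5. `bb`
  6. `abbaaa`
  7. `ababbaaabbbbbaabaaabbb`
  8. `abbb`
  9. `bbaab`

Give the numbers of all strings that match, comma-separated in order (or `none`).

1 → no match
2 → match
3 → no match
4 → no match
5 → no match
6 → no match
7 → no match
8 → match
9 → no match

2, 8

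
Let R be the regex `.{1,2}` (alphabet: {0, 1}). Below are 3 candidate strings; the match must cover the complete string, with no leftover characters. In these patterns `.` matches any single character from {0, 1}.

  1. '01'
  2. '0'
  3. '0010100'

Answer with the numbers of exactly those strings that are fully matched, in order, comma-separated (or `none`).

1, 2

1 → match
2 → match
3 → no match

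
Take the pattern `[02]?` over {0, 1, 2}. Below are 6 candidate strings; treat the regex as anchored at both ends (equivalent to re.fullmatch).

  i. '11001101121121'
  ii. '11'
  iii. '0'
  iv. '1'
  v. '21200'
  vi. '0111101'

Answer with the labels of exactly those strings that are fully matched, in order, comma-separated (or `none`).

i → no match
ii → no match
iii → match
iv → no match
v → no match
vi → no match

iii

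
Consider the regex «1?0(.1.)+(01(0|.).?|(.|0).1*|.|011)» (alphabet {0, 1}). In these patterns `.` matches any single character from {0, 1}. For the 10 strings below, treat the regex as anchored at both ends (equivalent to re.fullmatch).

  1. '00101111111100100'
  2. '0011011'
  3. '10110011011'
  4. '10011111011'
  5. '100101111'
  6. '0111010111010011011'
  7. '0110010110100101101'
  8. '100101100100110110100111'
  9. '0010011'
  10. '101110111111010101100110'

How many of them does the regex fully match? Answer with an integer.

1 → match
2 → match
3 → match
4 → match
5 → match
6 → match
7 → no match
8 → match
9 → match
10 → no match
Total matched: 8

8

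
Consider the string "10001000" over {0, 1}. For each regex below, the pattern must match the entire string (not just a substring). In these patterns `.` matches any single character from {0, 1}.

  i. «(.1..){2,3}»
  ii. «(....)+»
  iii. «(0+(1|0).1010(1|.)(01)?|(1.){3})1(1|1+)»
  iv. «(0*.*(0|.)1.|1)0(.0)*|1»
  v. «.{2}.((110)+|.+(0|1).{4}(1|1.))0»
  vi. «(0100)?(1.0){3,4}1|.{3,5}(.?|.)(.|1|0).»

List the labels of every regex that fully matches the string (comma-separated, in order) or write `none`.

ii, iv, vi

i → no match
ii → match
iii → no match — must end with "1"
iv → match
v → no match
vi → match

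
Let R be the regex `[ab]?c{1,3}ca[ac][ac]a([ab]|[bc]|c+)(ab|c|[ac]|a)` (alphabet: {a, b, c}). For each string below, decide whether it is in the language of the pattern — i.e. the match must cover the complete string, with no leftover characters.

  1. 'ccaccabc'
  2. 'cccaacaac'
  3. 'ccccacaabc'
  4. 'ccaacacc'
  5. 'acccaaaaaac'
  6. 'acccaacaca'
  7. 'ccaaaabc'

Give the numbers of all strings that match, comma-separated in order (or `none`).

1 → match
2 → match
3 → match
4 → match
5 → no match
6 → match
7 → match

1, 2, 3, 4, 6, 7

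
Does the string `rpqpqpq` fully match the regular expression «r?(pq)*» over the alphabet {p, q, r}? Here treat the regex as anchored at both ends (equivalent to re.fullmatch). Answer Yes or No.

Yes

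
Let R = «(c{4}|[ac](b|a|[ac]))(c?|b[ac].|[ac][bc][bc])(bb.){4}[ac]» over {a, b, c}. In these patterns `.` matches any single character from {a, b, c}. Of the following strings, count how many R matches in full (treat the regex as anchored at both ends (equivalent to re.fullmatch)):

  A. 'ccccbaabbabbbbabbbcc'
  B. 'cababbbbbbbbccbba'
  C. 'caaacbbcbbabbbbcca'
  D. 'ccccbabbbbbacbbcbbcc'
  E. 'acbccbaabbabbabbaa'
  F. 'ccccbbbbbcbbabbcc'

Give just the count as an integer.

A → no match
B → no match
C → no match
D → no match
E → no match
F → match
Total matched: 1

1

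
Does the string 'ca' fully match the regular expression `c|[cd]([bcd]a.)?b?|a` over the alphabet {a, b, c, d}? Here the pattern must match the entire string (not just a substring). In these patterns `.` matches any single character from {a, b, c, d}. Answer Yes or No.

No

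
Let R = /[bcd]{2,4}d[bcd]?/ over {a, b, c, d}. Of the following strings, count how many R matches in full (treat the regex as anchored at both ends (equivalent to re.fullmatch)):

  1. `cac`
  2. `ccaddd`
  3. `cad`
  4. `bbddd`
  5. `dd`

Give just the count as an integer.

1

1 → no match
2 → no match
3 → no match
4 → match
5 → no match
Total matched: 1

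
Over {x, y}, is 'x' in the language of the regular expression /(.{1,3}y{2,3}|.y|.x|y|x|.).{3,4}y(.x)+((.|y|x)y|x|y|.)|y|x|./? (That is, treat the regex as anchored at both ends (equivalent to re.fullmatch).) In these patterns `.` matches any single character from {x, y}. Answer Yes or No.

Yes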